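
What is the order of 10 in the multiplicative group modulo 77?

6

Since 10 ∈ (Z/77Z)^×, its order divides φ(77) = φ(7·11) = (7−1)·(11−1) = 6·10 = 60 = 2^2 · 3 · 5.
Divisors of 60: 1, 2, 3, 4, 5, 6, 10, 12, 15, 20, 30, 60.
Test each divisor d:
10^1 ≡ 10
10^2 ≡ 23
10^3 ≡ 76
10^4 ≡ 67
10^5 ≡ 54
10^6 ≡ 1
Hence ord(10) = 6.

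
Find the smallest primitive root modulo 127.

3

φ(127) = 127 − 1 = 126 = 2 · 3^2 · 7.
Test candidates g = 2, 3, … against the prime factors q ∈ {2, 3, 7} of φ(127): g is a generator iff g^(126/q) ≢ 1 for every such q.
g = 2: 2^63 ≡ 1 — hits 1, so not a primitive root.
g = 3: 3^63 ≡ 126; 3^42 ≡ 107; 3^18 ≡ 4 — none is 1, so 3 is a primitive root.
So 3 is the smallest generator of (Z/127Z)^×.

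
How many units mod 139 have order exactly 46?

22

φ(139) = 139 − 1 = 138 = 2 · 3 · 23.
Since (Z/139Z)^× is cyclic of order 138, the number of elements of order d is φ(d) when d | 138 and 0 otherwise.
46 = 2 · 23 divides 138, and φ(46) = 22.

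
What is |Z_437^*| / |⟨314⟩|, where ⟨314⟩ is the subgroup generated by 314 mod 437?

2

ord(314) | φ(437) = φ(19·23) = (19−1)·(23−1) = 18·22 = 396 = 2^2 · 3^2 · 11.
Divisors of 396: 1, 2, 3, 4, 6, 9, 11, 12, 18, 22, 33, 36, 44, 66, 99, 132, 198, 396.
Compute 314^d (mod 437) for the divisors d until we hit 1:
314^1 ≡ 314 (mod 437)
314^2 ≡ 271 (mod 437)
314^3 ≡ 316 (mod 437)
314^4 ≡ 25 (mod 437)
314^6 ≡ 220 (mod 437)
314^9 ≡ 37 (mod 437)
314^11 ≡ 413 (mod 437)
314^12 ≡ 330 (mod 437)
314^18 ≡ 58 (mod 437)
314^22 ≡ 139 (mod 437)
314^33 ≡ 160 (mod 437)
314^36 ≡ 305 (mod 437)
314^44 ≡ 93 (mod 437)
314^66 ≡ 254 (mod 437)
314^99 ≡ 436 (mod 437)
314^132 ≡ 277 (mod 437)
314^198 ≡ 1 (mod 437) ✓
Thus |⟨314⟩| = ord(314) = 198.
Index = |(Z/437Z)^×| / |⟨314⟩| = 396 / 198 = 2.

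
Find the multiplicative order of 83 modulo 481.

The order of 83 must divide φ(481) = φ(13·37) = (13−1)·(37−1) = 12·36 = 432 = 2^4 · 3^3.
Divisors of 432: 1, 2, 3, 4, 6, 8, 9, 12, 16, 18, 24, 27, 36, 48, 54, 72, 108, 144, 216, 432.
Compute 83^d (mod 481) for the divisors d until we hit 1:
83^1 ≡ 83 (mod 481)
83^2 ≡ 155 (mod 481)
83^3 ≡ 359 (mod 481)
83^4 ≡ 456 (mod 481)
83^6 ≡ 454 (mod 481)
83^8 ≡ 144 (mod 481)
83^9 ≡ 408 (mod 481)
83^12 ≡ 248 (mod 481)
83^16 ≡ 53 (mod 481)
83^18 ≡ 38 (mod 481)
83^24 ≡ 417 (mod 481)
83^27 ≡ 112 (mod 481)
83^36 ≡ 1 (mod 481) ✓
The smallest such exponent is 36, so the order of 83 is 36.

36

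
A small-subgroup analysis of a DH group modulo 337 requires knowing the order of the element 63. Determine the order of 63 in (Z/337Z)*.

Since 63 ∈ (Z/337Z)^×, its order divides φ(337) = 337 − 1 = 336 = 2^4 · 3 · 7.
Divisors of 336: 1, 2, 3, 4, 6, 7, 8, 12, 14, 16, 21, 24, 28, 42, 48, 56, 84, 112, 168, 336.
Check 63^d mod 337 for each divisor in increasing order:
63^1 ≡ 63 (mod 337)
63^2 ≡ 262 (mod 337)
63^3 ≡ 330 (mod 337)
63^4 ≡ 233 (mod 337)
63^6 ≡ 49 (mod 337)
63^7 ≡ 54 (mod 337)
63^8 ≡ 32 (mod 337)
63^12 ≡ 42 (mod 337)
63^14 ≡ 220 (mod 337)
63^16 ≡ 13 (mod 337)
63^21 ≡ 85 (mod 337)
63^24 ≡ 79 (mod 337)
63^28 ≡ 209 (mod 337)
63^42 ≡ 148 (mod 337)
63^48 ≡ 175 (mod 337)
63^56 ≡ 208 (mod 337)
63^84 ≡ 336 (mod 337)
63^112 ≡ 128 (mod 337)
63^168 ≡ 1 (mod 337) ✓
The smallest such exponent is 168, so the order of 63 is 168.

168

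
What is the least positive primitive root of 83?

2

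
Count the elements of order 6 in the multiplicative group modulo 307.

2

φ(307) = 307 − 1 = 306 = 2 · 3^2 · 17.
Since (Z/307Z)^× is cyclic of order 306, the number of elements of order d is φ(d) when d | 306 and 0 otherwise.
6 = 2 · 3 divides 306, and φ(6) = 2.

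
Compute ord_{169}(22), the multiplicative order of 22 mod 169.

3

ord(22) | φ(169) = φ(13^2) = 13·(13−1) = 156 = 2^2 · 3 · 13.
Divisors of 156: 1, 2, 3, 4, 6, 12, 13, 26, 39, 52, 78, 156.
Check 22^d mod 169 for each divisor in increasing order:
22^1 ≡ 22 (mod 169)
22^2 ≡ 146 (mod 169)
22^3 ≡ 1 (mod 169) ✓
Therefore the multiplicative order of 22 modulo 169 is 3.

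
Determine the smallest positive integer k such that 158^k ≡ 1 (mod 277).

276

By Lagrange's theorem, ord_277(158) divides φ(277) = 277 − 1 = 276 = 2^2 · 3 · 23.
Divisors of 276: 1, 2, 3, 4, 6, 12, 23, 46, 69, 92, 138, 276.
Evaluate successive powers at the divisors of 276:
158^1 ≡ 158
158^2 ≡ 34
158^3 ≡ 109
158^4 ≡ 48
158^6 ≡ 247
158^12 ≡ 69
158^23 ≡ 95
158^46 ≡ 161
158^69 ≡ 60
158^92 ≡ 160
158^138 ≡ 276
158^276 ≡ 1
Hence ord(158) = 276.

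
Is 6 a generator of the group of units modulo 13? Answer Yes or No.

Yes

φ(13) = 13 − 1 = 12 = 2^2 · 3.
Test 6^(12/q) mod 13 for each prime factor q of 12:
6^6 ≡ 12 (mod 13)  [q = 2: ≢ 1 ✓]
6^4 ≡ 9 (mod 13)  [q = 3: ≢ 1 ✓]
None equal 1, so ord_13(6) = 12: 6 is a primitive root.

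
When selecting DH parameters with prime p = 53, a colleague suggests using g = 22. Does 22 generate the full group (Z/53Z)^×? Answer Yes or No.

Yes

φ(53) = 53 − 1 = 52 = 2^2 · 13.
An element g generates (Z/53Z)^× iff g^(52/q) ≢ 1 (mod 53) for each prime q ∈ {2, 13}.
22^26 ≡ 52 (mod 53)  [q = 2: ≢ 1 ✓]
22^4 ≡ 49 (mod 53)  [q = 13: ≢ 1 ✓]
All checks pass, so 22 has order 52 and is a primitive root modulo 53.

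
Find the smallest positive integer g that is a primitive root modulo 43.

3

φ(43) = 43 − 1 = 42 = 2 · 3 · 7.
Test candidates g = 2, 3, … against the prime factors q ∈ {2, 3, 7} of φ(43): g is a generator iff g^(42/q) ≢ 1 for every such q.
g = 2: 2^21 ≡ 42; 2^14 ≡ 1 — hits 1, so not a primitive root.
g = 3: 3^21 ≡ 42; 3^14 ≡ 36; 3^6 ≡ 41 — none is 1, so 3 is a primitive root.
Hence the least primitive root of 43 is 3.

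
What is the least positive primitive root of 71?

φ(71) = 71 − 1 = 70 = 2 · 5 · 7.
Test candidates g = 2, 3, … against the prime factors q ∈ {2, 5, 7} of φ(71): g is a generator iff g^(70/q) ≢ 1 for every such q.
g = 2: 2^35 ≡ 1 — hits 1, so not a primitive root.
g = 3: 3^35 ≡ 1 — hits 1, so not a primitive root.
g = 4: 4^35 ≡ 1 — hits 1, so not a primitive root.
g = 5: 5^35 ≡ 1 — hits 1, so not a primitive root.
g = 6: 6^35 ≡ 1 — hits 1, so not a primitive root.
g = 7: 7^35 ≡ 70; 7^14 ≡ 54; 7^10 ≡ 45 — none is 1, so 7 is a primitive root.
Hence the least primitive root of 71 is 7.

7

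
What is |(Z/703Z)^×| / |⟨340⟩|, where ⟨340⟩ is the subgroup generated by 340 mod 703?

Since 340 ∈ (Z/703Z)^×, its order divides φ(703) = φ(19·37) = (19−1)·(37−1) = 18·36 = 648 = 2^3 · 3^4.
Divisors of 648: 1, 2, 3, 4, 6, 8, 9, 12, 18, 24, 27, 36, 54, 72, 81, 108, 162, 216, 324, 648.
Compute 340^d (mod 703) for the divisors d until we hit 1:
340^1 ≡ 340 (mod 703)
340^2 ≡ 308 (mod 703)
340^3 ≡ 676 (mod 703)
340^4 ≡ 662 (mod 703)
340^6 ≡ 26 (mod 703)
340^8 ≡ 275 (mod 703)
340^9 ≡ 1 (mod 703) ✓
The order of 340 is 9, so the subgroup it generates has 9 elements.
Index = |(Z/703Z)^×| / |⟨340⟩| = 648 / 9 = 72.

72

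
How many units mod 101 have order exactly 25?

20

φ(101) = 101 − 1 = 100 = 2^2 · 5^2.
(Z/101Z)^× is cyclic (|G| = 100); a cyclic group of order m has exactly φ(d) elements of each order d | m, and none otherwise.
25 = 5^2 divides 100, and φ(25) = 20.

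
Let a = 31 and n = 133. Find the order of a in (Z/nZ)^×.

ord(31) | φ(133) = φ(7·19) = (7−1)·(19−1) = 6·18 = 108 = 2^2 · 3^3.
Divisors of 108: 1, 2, 3, 4, 6, 9, 12, 18, 27, 36, 54, 108.
Evaluate successive powers at the divisors of 108:
31^1 ≡ 31 (mod 133)
31^2 ≡ 30 (mod 133)
31^3 ≡ 132 (mod 133)
31^4 ≡ 102 (mod 133)
31^6 ≡ 1 (mod 133) ✓
Therefore the multiplicative order of 31 modulo 133 is 6.

6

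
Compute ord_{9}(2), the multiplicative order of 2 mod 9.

Since 2 ∈ (Z/9Z)^×, its order divides φ(9) = φ(3^2) = 3·(3−1) = 6 = 2 · 3.
Divisors of 6: 1, 2, 3, 6.
Check 2^d mod 9 for each divisor in increasing order:
2^1 ≡ 2 (mod 9)
2^2 ≡ 4 (mod 9)
2^3 ≡ 8 (mod 9)
2^6 ≡ 1 (mod 9) ✓
The smallest such exponent is 6, so the order of 2 is 6.

6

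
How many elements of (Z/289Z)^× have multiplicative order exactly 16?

8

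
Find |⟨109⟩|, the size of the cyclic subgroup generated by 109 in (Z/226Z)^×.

7

Since 109 ∈ (Z/226Z)^×, its order divides φ(226) = φ(2)·φ(113) = 1·112 = 112 = 2^4 · 7.
Divisors of 112: 1, 2, 4, 7, 8, 14, 16, 28, 56, 112.
Test each divisor d:
109^1 ≡ 109 (mod 226)
109^2 ≡ 129 (mod 226)
109^4 ≡ 143 (mod 226)
109^7 ≡ 1 (mod 226) ✓
The smallest such exponent is 7, so the order of 109 is 7.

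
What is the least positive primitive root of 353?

3

φ(353) = 353 − 1 = 352 = 2^5 · 11.
Test candidates g = 2, 3, … against the prime factors q ∈ {2, 11} of φ(353): g is a generator iff g^(352/q) ≢ 1 for every such q.
g = 2: 2^176 ≡ 1 — hits 1, so not a primitive root.
g = 3: 3^176 ≡ 352; 3^32 ≡ 140 — none is 1, so 3 is a primitive root.
The smallest primitive root modulo 353 is 3.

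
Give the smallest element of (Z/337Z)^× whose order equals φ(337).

10

φ(337) = 337 − 1 = 336 = 2^4 · 3 · 7.
Test candidates g = 2, 3, … against the prime factors q ∈ {2, 3, 7} of φ(337): g is a generator iff g^(336/q) ≢ 1 for every such q.
g = 2: 2^168 ≡ 1 — hits 1, so not a primitive root.
g = 3: 3^168 ≡ 1 — hits 1, so not a primitive root.
g = 4: 4^168 ≡ 1 — hits 1, so not a primitive root.
g = 5: 5^168 ≡ 336; 5^112 ≡ 1 — hits 1, so not a primitive root.
g = 6: 6^168 ≡ 1 — hits 1, so not a primitive root.
g = 7: 7^168 ≡ 1 — hits 1, so not a primitive root.
g = 8: 8^168 ≡ 1 — hits 1, so not a primitive root.
g = 9: 9^168 ≡ 1 — hits 1, so not a primitive root.
g = 10: 10^168 ≡ 336; 10^112 ≡ 128; 10^48 ≡ 175 — none is 1, so 10 is a primitive root.
So 10 is the smallest generator of (Z/337Z)^×.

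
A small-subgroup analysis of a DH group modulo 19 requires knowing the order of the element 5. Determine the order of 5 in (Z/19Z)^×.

9

Since 5 ∈ (Z/19Z)^×, its order divides φ(19) = 19 − 1 = 18 = 2 · 3^2.
Divisors of 18: 1, 2, 3, 6, 9, 18.
Check 5^d mod 19 for each divisor in increasing order:
5^1 ≡ 5 (mod 19)
5^2 ≡ 6 (mod 19)
5^3 ≡ 11 (mod 19)
5^6 ≡ 7 (mod 19)
5^9 ≡ 1 (mod 19) ✓
The smallest such exponent is 9, so the order of 5 is 9.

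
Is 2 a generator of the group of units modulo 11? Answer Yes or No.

Yes

φ(11) = 11 − 1 = 10 = 2 · 5.
2 is a primitive root mod 11 iff 2^(φ(11)/q) ≢ 1 for every prime q | φ(11), i.e. q ∈ {2, 5}.
2^5 ≡ 10 (mod 11)  [q = 2: ≢ 1 ✓]
2^2 ≡ 4 (mod 11)  [q = 5: ≢ 1 ✓]
None equal 1, so ord_11(2) = 10: 2 is a primitive root.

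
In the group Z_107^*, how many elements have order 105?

0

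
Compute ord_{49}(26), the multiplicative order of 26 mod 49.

42

The order of 26 must divide φ(49) = φ(7^2) = 7·(7−1) = 42 = 2 · 3 · 7.
Divisors of 42: 1, 2, 3, 6, 7, 14, 21, 42.
Test each divisor d:
26^1 ≡ 26 (mod 49)
26^2 ≡ 39 (mod 49)
26^3 ≡ 34 (mod 49)
26^6 ≡ 29 (mod 49)
26^7 ≡ 19 (mod 49)
26^14 ≡ 18 (mod 49)
26^21 ≡ 48 (mod 49)
26^42 ≡ 1 (mod 49) ✓
Therefore the multiplicative order of 26 modulo 49 is 42.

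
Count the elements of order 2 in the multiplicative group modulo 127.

φ(127) = 127 − 1 = 126 = 2 · 3^2 · 7.
In a cyclic group of order 126, there are φ(d) elements of order d for each divisor d of 126, and zero for non-divisors.
2 | 126, and φ(2) = 2 − 1 = 1.

1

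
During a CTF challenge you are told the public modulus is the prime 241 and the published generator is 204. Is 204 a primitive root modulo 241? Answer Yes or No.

Yes

φ(241) = 241 − 1 = 240 = 2^4 · 3 · 5.
204 is a primitive root mod 241 iff 204^(φ(241)/q) ≢ 1 for every prime q | φ(241), i.e. q ∈ {2, 3, 5}.
204^120 ≡ 240 (mod 241)  [q = 2: ≢ 1 ✓]
204^80 ≡ 15 (mod 241)  [q = 3: ≢ 1 ✓]
204^48 ≡ 205 (mod 241)  [q = 5: ≢ 1 ✓]
None equal 1, so ord_241(204) = 240: 204 is a primitive root.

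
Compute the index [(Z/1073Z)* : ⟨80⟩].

36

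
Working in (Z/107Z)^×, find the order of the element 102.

53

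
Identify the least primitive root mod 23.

φ(23) = 23 − 1 = 22 = 2 · 11.
g is a primitive root iff g^(22/q) ≢ 1 (mod 23) for each prime q ∈ {2, 11}.
g = 2: 2^11 ≡ 1 — hits 1, so not a primitive root.
g = 3: 3^11 ≡ 1 — hits 1, so not a primitive root.
g = 4: 4^11 ≡ 1 — hits 1, so not a primitive root.
g = 5: 5^11 ≡ 22; 5^2 ≡ 2 — none is 1, so 5 is a primitive root.
The smallest primitive root modulo 23 is 5.

5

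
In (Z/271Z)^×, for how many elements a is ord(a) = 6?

2

φ(271) = 271 − 1 = 270 = 2 · 3^3 · 5.
Since (Z/271Z)^× is cyclic of order 270, the number of elements of order d is φ(d) when d | 270 and 0 otherwise.
6 = 2 · 3 divides 270, and φ(6) = 2.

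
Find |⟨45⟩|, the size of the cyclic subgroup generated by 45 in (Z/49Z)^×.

By Lagrange's theorem, ord_49(45) divides φ(49) = φ(7^2) = 7·(7−1) = 42 = 2 · 3 · 7.
Divisors of 42: 1, 2, 3, 6, 7, 14, 21, 42.
Check 45^d mod 49 for each divisor in increasing order:
45^1 ≡ 45
45^2 ≡ 16
45^3 ≡ 34
45^6 ≡ 29
45^7 ≡ 31
45^14 ≡ 30
45^21 ≡ 48
45^42 ≡ 1
Therefore the multiplicative order of 45 modulo 49 is 42.

42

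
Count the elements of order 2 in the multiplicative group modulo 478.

φ(478) = φ(2)·φ(239) = 1·238 = 238 = 2 · 7 · 17.
Since (Z/478Z)^× is cyclic of order 238, the number of elements of order d is φ(d) when d | 238 and 0 otherwise.
2 | 238, and φ(2) = 2 − 1 = 1.

1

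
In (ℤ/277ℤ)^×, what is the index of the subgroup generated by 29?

2

By Lagrange's theorem, ord_277(29) divides φ(277) = 277 − 1 = 276 = 2^2 · 3 · 23.
Divisors of 276: 1, 2, 3, 4, 6, 12, 23, 46, 69, 92, 138, 276.
Test each divisor d:
29^1 ≡ 29
29^2 ≡ 10
29^3 ≡ 13
29^4 ≡ 100
29^6 ≡ 169
29^12 ≡ 30
29^23 ≡ 117
29^46 ≡ 116
29^69 ≡ 276
29^92 ≡ 160
29^138 ≡ 1
Thus |⟨29⟩| = ord(29) = 138.
Index = |(Z/277Z)^×| / |⟨29⟩| = 276 / 138 = 2.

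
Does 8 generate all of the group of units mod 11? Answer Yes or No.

φ(11) = 11 − 1 = 10 = 2 · 5.
Test 8^(10/q) mod 11 for each prime factor q of 10:
8^5 ≡ 10 (mod 11)  [q = 2: ≢ 1 ✓]
8^2 ≡ 9 (mod 11)  [q = 5: ≢ 1 ✓]
None equal 1, so ord_11(8) = 10: 8 is a primitive root.

Yes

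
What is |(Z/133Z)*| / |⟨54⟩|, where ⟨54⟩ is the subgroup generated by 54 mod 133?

The order of 54 must divide φ(133) = φ(7·19) = (7−1)·(19−1) = 6·18 = 108 = 2^2 · 3^3.
Divisors of 108: 1, 2, 3, 4, 6, 9, 12, 18, 27, 36, 54, 108.
Test each divisor d:
54^1 ≡ 54 (mod 133)
54^2 ≡ 123 (mod 133)
54^3 ≡ 125 (mod 133)
54^4 ≡ 100 (mod 133)
54^6 ≡ 64 (mod 133)
54^9 ≡ 20 (mod 133)
54^12 ≡ 106 (mod 133)
54^18 ≡ 1 (mod 133) ✓
The order of 54 is 18, so the subgroup it generates has 18 elements.
The index is φ(133) / ord(54) = 108 / 18 = 6.

6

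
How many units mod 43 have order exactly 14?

6

φ(43) = 43 − 1 = 42 = 2 · 3 · 7.
Since (Z/43Z)^× is cyclic of order 42, the number of elements of order d is φ(d) when d | 42 and 0 otherwise.
14 = 2 · 7 divides 42, and φ(14) = 6.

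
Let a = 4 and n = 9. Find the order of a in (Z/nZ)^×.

ord(4) | φ(9) = φ(3^2) = 3·(3−1) = 6 = 2 · 3.
Divisors of 6: 1, 2, 3, 6.
Evaluate successive powers at the divisors of 6:
4^1 ≡ 4 (mod 9)
4^2 ≡ 7 (mod 9)
4^3 ≡ 1 (mod 9) ✓
Therefore the multiplicative order of 4 modulo 9 is 3.

3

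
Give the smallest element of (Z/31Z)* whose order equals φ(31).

φ(31) = 31 − 1 = 30 = 2 · 3 · 5.
g is a primitive root iff g^(30/q) ≢ 1 (mod 31) for each prime q ∈ {2, 3, 5}.
g = 2: 2^15 ≡ 1 — hits 1, so not a primitive root.
g = 3: 3^15 ≡ 30; 3^10 ≡ 25; 3^6 ≡ 16 — none is 1, so 3 is a primitive root.
The smallest primitive root modulo 31 is 3.

3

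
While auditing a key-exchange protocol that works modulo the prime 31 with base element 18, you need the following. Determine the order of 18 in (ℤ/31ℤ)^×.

15

The order of 18 must divide φ(31) = 31 − 1 = 30 = 2 · 3 · 5.
Divisors of 30: 1, 2, 3, 5, 6, 10, 15, 30.
Check 18^d mod 31 for each divisor in increasing order:
18^1 ≡ 18
18^2 ≡ 14
18^3 ≡ 4
18^5 ≡ 25
18^6 ≡ 16
18^10 ≡ 5
18^15 ≡ 1
So ord_31(18) = 15.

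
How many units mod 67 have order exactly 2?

φ(67) = 67 − 1 = 66 = 2 · 3 · 11.
(Z/67Z)^× is cyclic (|G| = 66); a cyclic group of order m has exactly φ(d) elements of each order d | m, and none otherwise.
2 | 66, and φ(2) = 2 − 1 = 1.

1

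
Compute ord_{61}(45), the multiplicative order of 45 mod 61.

By Lagrange's theorem, ord_61(45) divides φ(61) = 61 − 1 = 60 = 2^2 · 3 · 5.
Divisors of 60: 1, 2, 3, 4, 5, 6, 10, 12, 15, 20, 30, 60.
Test each divisor d:
45^1 ≡ 45
45^2 ≡ 12
45^3 ≡ 52
45^4 ≡ 22
45^5 ≡ 14
45^6 ≡ 20
45^10 ≡ 13
45^12 ≡ 34
45^15 ≡ 60
45^20 ≡ 47
45^30 ≡ 1
The smallest such exponent is 30, so the order of 45 is 30.

30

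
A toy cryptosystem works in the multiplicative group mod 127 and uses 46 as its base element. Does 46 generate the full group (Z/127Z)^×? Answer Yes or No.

φ(127) = 127 − 1 = 126 = 2 · 3^2 · 7.
46 is a primitive root mod 127 iff 46^(φ(127)/q) ≢ 1 for every prime q | φ(127), i.e. q ∈ {2, 3, 7}.
46^63 ≡ 126 (mod 127)  [q = 2: ≢ 1 ✓]
46^42 ≡ 107 (mod 127)  [q = 3: ≢ 1 ✓]
46^18 ≡ 2 (mod 127)  [q = 7: ≢ 1 ✓]
All checks pass, so 46 has order 126 and is a primitive root modulo 127.

Yes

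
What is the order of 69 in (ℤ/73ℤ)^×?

By Lagrange's theorem, ord_73(69) divides φ(73) = 73 − 1 = 72 = 2^3 · 3^2.
Divisors of 72: 1, 2, 3, 4, 6, 8, 9, 12, 18, 24, 36, 72.
Check 69^d mod 73 for each divisor in increasing order:
69^1 ≡ 69 (mod 73)
69^2 ≡ 16 (mod 73)
69^3 ≡ 9 (mod 73)
69^4 ≡ 37 (mod 73)
69^6 ≡ 8 (mod 73)
69^8 ≡ 55 (mod 73)
69^9 ≡ 72 (mod 73)
69^12 ≡ 64 (mod 73)
69^18 ≡ 1 (mod 73) ✓
Therefore the multiplicative order of 69 modulo 73 is 18.

18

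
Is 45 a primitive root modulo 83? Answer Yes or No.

Yes

φ(83) = 83 − 1 = 82 = 2 · 41.
It suffices to check that the order of 45 is not a proper divisor of 82: compute 45^(82/q) for q ∈ {2, 41}.
45^41 ≡ 82 (mod 83)  [q = 2: ≢ 1 ✓]
45^2 ≡ 33 (mod 83)  [q = 41: ≢ 1 ✓]
None equal 1, so ord_83(45) = 82: 45 is a primitive root.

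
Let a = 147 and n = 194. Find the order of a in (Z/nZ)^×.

8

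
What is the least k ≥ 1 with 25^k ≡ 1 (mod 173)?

86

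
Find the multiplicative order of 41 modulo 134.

The order of 41 must divide φ(134) = φ(2)·φ(67) = 1·66 = 66 = 2 · 3 · 11.
Divisors of 66: 1, 2, 3, 6, 11, 22, 33, 66.
Check 41^d mod 134 for each divisor in increasing order:
41^1 ≡ 41 (mod 134)
41^2 ≡ 73 (mod 134)
41^3 ≡ 45 (mod 134)
41^6 ≡ 15 (mod 134)
41^11 ≡ 97 (mod 134)
41^22 ≡ 29 (mod 134)
41^33 ≡ 133 (mod 134)
41^66 ≡ 1 (mod 134) ✓
Therefore the multiplicative order of 41 modulo 134 is 66.

66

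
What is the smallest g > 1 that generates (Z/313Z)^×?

φ(313) = 313 − 1 = 312 = 2^3 · 3 · 13.
Test candidates g = 2, 3, … against the prime factors q ∈ {2, 3, 13} of φ(313): g is a generator iff g^(312/q) ≢ 1 for every such q.
g = 2: 2^156 ≡ 1 — hits 1, so not a primitive root.
g = 3: 3^156 ≡ 1 — hits 1, so not a primitive root.
g = 4: 4^156 ≡ 1 — hits 1, so not a primitive root.
g = 5: 5^156 ≡ 312; 5^104 ≡ 1 — hits 1, so not a primitive root.
g = 6: 6^156 ≡ 1 — hits 1, so not a primitive root.
g = 7: 7^156 ≡ 312; 7^104 ≡ 1 — hits 1, so not a primitive root.
g = 8: 8^156 ≡ 1 — hits 1, so not a primitive root.
g = 9: 9^156 ≡ 1 — hits 1, so not a primitive root.
g = 10: 10^156 ≡ 312; 10^104 ≡ 214; 10^24 ≡ 103 — none is 1, so 10 is a primitive root.
Hence the least primitive root of 313 is 10.

10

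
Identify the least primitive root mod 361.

φ(361) = φ(19^2) = 19·(19−1) = 342 = 2 · 3^2 · 19.
g is a primitive root iff g^(342/q) ≢ 1 (mod 361) for each prime q ∈ {2, 3, 19}.
g = 2: 2^171 ≡ 360; 2^114 ≡ 292; 2^18 ≡ 58 — none is 1, so 2 is a primitive root.
Hence the least primitive root of 361 is 2.

2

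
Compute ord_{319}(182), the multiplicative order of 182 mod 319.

By Lagrange's theorem, ord_319(182) divides φ(319) = φ(11·29) = (11−1)·(29−1) = 10·28 = 280 = 2^3 · 5 · 7.
Divisors of 280: 1, 2, 4, 5, 7, 8, 10, 14, 20, 28, 35, 40, 56, 70, 140, 280.
Compute 182^d (mod 319) for the divisors d until we hit 1:
182^1 ≡ 182
182^2 ≡ 267
182^4 ≡ 152
182^5 ≡ 230
182^7 ≡ 162
182^8 ≡ 136
182^10 ≡ 265
182^14 ≡ 86
182^20 ≡ 45
182^28 ≡ 59
182^35 ≡ 307
182^40 ≡ 111
182^56 ≡ 291
182^70 ≡ 144
182^140 ≡ 1
The smallest such exponent is 140, so the order of 182 is 140.

140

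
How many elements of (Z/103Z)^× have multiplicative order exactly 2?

1

φ(103) = 103 − 1 = 102 = 2 · 3 · 17.
Since (Z/103Z)^× is cyclic of order 102, the number of elements of order d is φ(d) when d | 102 and 0 otherwise.
2 | 102, and φ(2) = 2 − 1 = 1.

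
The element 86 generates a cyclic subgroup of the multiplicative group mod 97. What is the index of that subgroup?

The order of 86 must divide φ(97) = 97 − 1 = 96 = 2^5 · 3.
Divisors of 96: 1, 2, 3, 4, 6, 8, 12, 16, 24, 32, 48, 96.
Test each divisor d:
86^1 ≡ 86 (mod 97)
86^2 ≡ 24 (mod 97)
86^3 ≡ 27 (mod 97)
86^4 ≡ 91 (mod 97)
86^6 ≡ 50 (mod 97)
86^8 ≡ 36 (mod 97)
86^12 ≡ 75 (mod 97)
86^16 ≡ 35 (mod 97)
86^24 ≡ 96 (mod 97)
86^32 ≡ 61 (mod 97)
86^48 ≡ 1 (mod 97) ✓
Thus |⟨86⟩| = ord(86) = 48.
[(Z/97Z)^× : ⟨86⟩] = 96/48 = 2.

2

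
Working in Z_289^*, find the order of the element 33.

Since 33 ∈ (Z/289Z)^×, its order divides φ(289) = φ(17^2) = 17·(17−1) = 272 = 2^4 · 17.
Divisors of 272: 1, 2, 4, 8, 16, 17, 34, 68, 136, 272.
Evaluate successive powers at the divisors of 272:
33^1 ≡ 33 (mod 289)
33^2 ≡ 222 (mod 289)
33^4 ≡ 154 (mod 289)
33^8 ≡ 18 (mod 289)
33^16 ≡ 35 (mod 289)
33^17 ≡ 288 (mod 289)
33^34 ≡ 1 (mod 289) ✓
The smallest such exponent is 34, so the order of 33 is 34.

34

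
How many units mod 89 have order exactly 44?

20

φ(89) = 89 − 1 = 88 = 2^3 · 11.
In a cyclic group of order 88, there are φ(d) elements of order d for each divisor d of 88, and zero for non-divisors.
44 = 2^2 · 11 divides 88, and φ(44) = 20.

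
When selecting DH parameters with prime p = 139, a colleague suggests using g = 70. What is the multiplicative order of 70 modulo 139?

138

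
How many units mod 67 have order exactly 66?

20

φ(67) = 67 − 1 = 66 = 2 · 3 · 11.
(Z/67Z)^× is cyclic (|G| = 66); a cyclic group of order m has exactly φ(d) elements of each order d | m, and none otherwise.
66 = 2 · 3 · 11 divides 66, and φ(66) = 20.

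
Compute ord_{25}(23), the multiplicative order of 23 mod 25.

20

By Lagrange's theorem, ord_25(23) divides φ(25) = φ(5^2) = 5·(5−1) = 20 = 2^2 · 5.
Divisors of 20: 1, 2, 4, 5, 10, 20.
Compute 23^d (mod 25) for the divisors d until we hit 1:
23^1 ≡ 23
23^2 ≡ 4
23^4 ≡ 16
23^5 ≡ 18
23^10 ≡ 24
23^20 ≡ 1
So ord_25(23) = 20.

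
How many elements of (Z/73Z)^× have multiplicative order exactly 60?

0

φ(73) = 73 − 1 = 72 = 2^3 · 3^2.
(Z/73Z)^× is cyclic (|G| = 72); a cyclic group of order m has exactly φ(d) elements of each order d | m, and none otherwise.
60 does not divide 72, so no element of (Z/73Z)^× has order 60.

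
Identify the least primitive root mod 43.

φ(43) = 43 − 1 = 42 = 2 · 3 · 7.
g is a primitive root iff g^(42/q) ≢ 1 (mod 43) for each prime q ∈ {2, 3, 7}.
g = 2: 2^21 ≡ 42; 2^14 ≡ 1 — hits 1, so not a primitive root.
g = 3: 3^21 ≡ 42; 3^14 ≡ 36; 3^6 ≡ 41 — none is 1, so 3 is a primitive root.
So 3 is the smallest generator of (Z/43Z)^×.

3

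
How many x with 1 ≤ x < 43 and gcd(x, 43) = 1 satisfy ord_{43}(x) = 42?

12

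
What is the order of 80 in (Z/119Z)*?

48

ord(80) | φ(119) = φ(7·17) = (7−1)·(17−1) = 6·16 = 96 = 2^5 · 3.
Divisors of 96: 1, 2, 3, 4, 6, 8, 12, 16, 24, 32, 48, 96.
Compute 80^d (mod 119) for the divisors d until we hit 1:
80^1 ≡ 80 (mod 119)
80^2 ≡ 93 (mod 119)
80^3 ≡ 62 (mod 119)
80^4 ≡ 81 (mod 119)
80^6 ≡ 36 (mod 119)
80^8 ≡ 16 (mod 119)
80^12 ≡ 106 (mod 119)
80^16 ≡ 18 (mod 119)
80^24 ≡ 50 (mod 119)
80^32 ≡ 86 (mod 119)
80^48 ≡ 1 (mod 119) ✓
So ord_119(80) = 48.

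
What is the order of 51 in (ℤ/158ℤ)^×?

39

The order of 51 must divide φ(158) = φ(2)·φ(79) = 1·78 = 78 = 2 · 3 · 13.
Divisors of 78: 1, 2, 3, 6, 13, 26, 39, 78.
Check 51^d mod 158 for each divisor in increasing order:
51^1 ≡ 51 (mod 158)
51^2 ≡ 73 (mod 158)
51^3 ≡ 89 (mod 158)
51^6 ≡ 21 (mod 158)
51^13 ≡ 55 (mod 158)
51^26 ≡ 23 (mod 158)
51^39 ≡ 1 (mod 158) ✓
Hence ord(51) = 39.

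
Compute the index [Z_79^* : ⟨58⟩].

3

Since 58 ∈ (Z/79Z)^×, its order divides φ(79) = 79 − 1 = 78 = 2 · 3 · 13.
Divisors of 78: 1, 2, 3, 6, 13, 26, 39, 78.
Compute 58^d (mod 79) for the divisors d until we hit 1:
58^1 ≡ 58
58^2 ≡ 46
58^3 ≡ 61
58^6 ≡ 8
58^13 ≡ 78
58^26 ≡ 1
The order of 58 is 26, so the subgroup it generates has 26 elements.
Index = |(Z/79Z)^×| / |⟨58⟩| = 78 / 26 = 3.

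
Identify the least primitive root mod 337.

10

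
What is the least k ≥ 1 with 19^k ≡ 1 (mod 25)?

10

Since 19 ∈ (Z/25Z)^×, its order divides φ(25) = φ(5^2) = 5·(5−1) = 20 = 2^2 · 5.
Divisors of 20: 1, 2, 4, 5, 10, 20.
Evaluate successive powers at the divisors of 20:
19^1 ≡ 19 (mod 25)
19^2 ≡ 11 (mod 25)
19^4 ≡ 21 (mod 25)
19^5 ≡ 24 (mod 25)
19^10 ≡ 1 (mod 25) ✓
Therefore the multiplicative order of 19 modulo 25 is 10.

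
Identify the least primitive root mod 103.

φ(103) = 103 − 1 = 102 = 2 · 3 · 17.
g is a primitive root iff g^(102/q) ≢ 1 (mod 103) for each prime q ∈ {2, 3, 17}.
g = 2: 2^51 ≡ 1 — hits 1, so not a primitive root.
g = 3: 3^51 ≡ 102; 3^34 ≡ 1 — hits 1, so not a primitive root.
g = 4: 4^51 ≡ 1 — hits 1, so not a primitive root.
g = 5: 5^51 ≡ 102; 5^34 ≡ 56; 5^6 ≡ 72 — none is 1, so 5 is a primitive root.
So 5 is the smallest generator of (Z/103Z)^×.

5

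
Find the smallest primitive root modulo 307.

φ(307) = 307 − 1 = 306 = 2 · 3^2 · 17.
g is a primitive root iff g^(306/q) ≢ 1 (mod 307) for each prime q ∈ {2, 3, 17}.
g = 2: 2^153 ≡ 306; 2^102 ≡ 1 — hits 1, so not a primitive root.
g = 3: 3^153 ≡ 306; 3^102 ≡ 1 — hits 1, so not a primitive root.
g = 4: 4^153 ≡ 1 — hits 1, so not a primitive root.
g = 5: 5^153 ≡ 306; 5^102 ≡ 289; 5^18 ≡ 81 — none is 1, so 5 is a primitive root.
Hence the least primitive root of 307 is 5.

5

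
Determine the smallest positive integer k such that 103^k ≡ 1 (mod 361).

The order of 103 must divide φ(361) = φ(19^2) = 19·(19−1) = 342 = 2 · 3^2 · 19.
Divisors of 342: 1, 2, 3, 6, 9, 18, 19, 38, 57, 114, 171, 342.
Test each divisor d:
103^1 ≡ 103 (mod 361)
103^2 ≡ 140 (mod 361)
103^3 ≡ 341 (mod 361)
103^6 ≡ 39 (mod 361)
103^9 ≡ 303 (mod 361)
103^18 ≡ 115 (mod 361)
103^19 ≡ 293 (mod 361)
103^38 ≡ 292 (mod 361)
103^57 ≡ 360 (mod 361)
103^114 ≡ 1 (mod 361) ✓
The smallest such exponent is 114, so the order of 103 is 114.

114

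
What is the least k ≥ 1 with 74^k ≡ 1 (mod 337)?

By Lagrange's theorem, ord_337(74) divides φ(337) = 337 − 1 = 336 = 2^4 · 3 · 7.
Divisors of 336: 1, 2, 3, 4, 6, 7, 8, 12, 14, 16, 21, 24, 28, 42, 48, 56, 84, 112, 168, 336.
Compute 74^d (mod 337) for the divisors d until we hit 1:
74^1 ≡ 74 (mod 337)
74^2 ≡ 84 (mod 337)
74^3 ≡ 150 (mod 337)
74^4 ≡ 316 (mod 337)
74^6 ≡ 258 (mod 337)
74^7 ≡ 220 (mod 337)
74^8 ≡ 104 (mod 337)
74^12 ≡ 175 (mod 337)
74^14 ≡ 209 (mod 337)
74^16 ≡ 32 (mod 337)
74^21 ≡ 148 (mod 337)
74^24 ≡ 295 (mod 337)
74^28 ≡ 208 (mod 337)
74^42 ≡ 336 (mod 337)
74^48 ≡ 79 (mod 337)
74^56 ≡ 128 (mod 337)
74^84 ≡ 1 (mod 337) ✓
So ord_337(74) = 84.

84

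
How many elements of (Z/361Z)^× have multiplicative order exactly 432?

0

φ(361) = φ(19^2) = 19·(19−1) = 342 = 2 · 3^2 · 19.
(Z/361Z)^× is cyclic (|G| = 342); a cyclic group of order m has exactly φ(d) elements of each order d | m, and none otherwise.
432 does not divide 342, so no element of (Z/361Z)^× has order 432.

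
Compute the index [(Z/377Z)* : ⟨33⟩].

4

Since 33 ∈ (Z/377Z)^×, its order divides φ(377) = φ(13·29) = (13−1)·(29−1) = 12·28 = 336 = 2^4 · 3 · 7.
Divisors of 336: 1, 2, 3, 4, 6, 7, 8, 12, 14, 16, 21, 24, 28, 42, 48, 56, 84, 112, 168, 336.
Check 33^d mod 377 for each divisor in increasing order:
33^1 ≡ 33
33^2 ≡ 335
33^3 ≡ 122
33^4 ≡ 256
33^6 ≡ 181
33^7 ≡ 318
33^8 ≡ 315
33^12 ≡ 339
33^14 ≡ 88
33^16 ≡ 74
33^21 ≡ 86
33^24 ≡ 313
33^28 ≡ 204
33^42 ≡ 233
33^48 ≡ 326
33^56 ≡ 146
33^84 ≡ 1
So ord_377(33) = 84, hence |⟨33⟩| = 84.
The index is φ(377) / ord(33) = 336 / 84 = 4.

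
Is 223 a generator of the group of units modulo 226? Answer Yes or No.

Yes

φ(226) = φ(2)·φ(113) = 1·112 = 112 = 2^4 · 7.
It suffices to check that the order of 223 is not a proper divisor of 112: compute 223^(112/q) for q ∈ {2, 7}.
223^56 ≡ 225 (mod 226)  [q = 2: ≢ 1 ✓]
223^16 ≡ 49 (mod 226)  [q = 7: ≢ 1 ✓]
Every test exponent gives a nontrivial residue, hence 223 generates the full group.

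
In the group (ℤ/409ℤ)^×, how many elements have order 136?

64

φ(409) = 409 − 1 = 408 = 2^3 · 3 · 17.
Since (Z/409Z)^× is cyclic of order 408, the number of elements of order d is φ(d) when d | 408 and 0 otherwise.
136 = 2^3 · 17 divides 408, and φ(136) = 64.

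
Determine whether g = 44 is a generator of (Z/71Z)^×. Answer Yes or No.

φ(71) = 71 − 1 = 70 = 2 · 5 · 7.
It suffices to check that the order of 44 is not a proper divisor of 70: compute 44^(70/q) for q ∈ {2, 5, 7}.
44^35 ≡ 70 (mod 71)  [q = 2: ≢ 1 ✓]
44^14 ≡ 57 (mod 71)  [q = 5: ≢ 1 ✓]
44^10 ≡ 45 (mod 71)  [q = 7: ≢ 1 ✓]
All checks pass, so 44 has order 70 and is a primitive root modulo 71.

Yes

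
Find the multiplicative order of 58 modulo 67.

ord(58) | φ(67) = 67 − 1 = 66 = 2 · 3 · 11.
Divisors of 66: 1, 2, 3, 6, 11, 22, 33, 66.
Test each divisor d:
58^1 ≡ 58 (mod 67)
58^2 ≡ 14 (mod 67)
58^3 ≡ 8 (mod 67)
58^6 ≡ 64 (mod 67)
58^11 ≡ 66 (mod 67)
58^22 ≡ 1 (mod 67) ✓
So ord_67(58) = 22.

22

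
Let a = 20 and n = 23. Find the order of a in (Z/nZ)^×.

22

The order of 20 must divide φ(23) = 23 − 1 = 22 = 2 · 11.
Divisors of 22: 1, 2, 11, 22.
Test each divisor d:
20^1 ≡ 20 (mod 23)
20^2 ≡ 9 (mod 23)
20^11 ≡ 22 (mod 23)
20^22 ≡ 1 (mod 23) ✓
Therefore the multiplicative order of 20 modulo 23 is 22.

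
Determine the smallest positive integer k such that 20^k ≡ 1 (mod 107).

By Lagrange's theorem, ord_107(20) divides φ(107) = 107 − 1 = 106 = 2 · 53.
Divisors of 106: 1, 2, 53, 106.
Test each divisor d:
20^1 ≡ 20 (mod 107)
20^2 ≡ 79 (mod 107)
20^53 ≡ 106 (mod 107)
20^106 ≡ 1 (mod 107) ✓
Therefore the multiplicative order of 20 modulo 107 is 106.

106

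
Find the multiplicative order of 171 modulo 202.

ord(171) | φ(202) = φ(2)·φ(101) = 1·100 = 100 = 2^2 · 5^2.
Divisors of 100: 1, 2, 4, 5, 10, 20, 25, 50, 100.
Evaluate successive powers at the divisors of 100:
171^1 ≡ 171
171^2 ≡ 153
171^4 ≡ 179
171^5 ≡ 107
171^10 ≡ 137
171^20 ≡ 185
171^25 ≡ 201
171^50 ≡ 1
So ord_202(171) = 50.

50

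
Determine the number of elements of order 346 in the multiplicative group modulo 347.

172

φ(347) = 347 − 1 = 346 = 2 · 173.
(Z/347Z)^× is cyclic (|G| = 346); a cyclic group of order m has exactly φ(d) elements of each order d | m, and none otherwise.
346 = 2 · 173 divides 346, and φ(346) = 172.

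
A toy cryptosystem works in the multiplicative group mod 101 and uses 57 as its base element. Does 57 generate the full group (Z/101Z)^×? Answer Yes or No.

No

φ(101) = 101 − 1 = 100 = 2^2 · 5^2.
It suffices to check that the order of 57 is not a proper divisor of 100: compute 57^(100/q) for q ∈ {2, 5}.
57^50 ≡ 100 (mod 101)  [q = 2: ≢ 1 ✓]
57^20 ≡ 1 (mod 101)  [q = 5: ≡ 1 ✗]
Since 57^20 ≡ 1, the order of 57 divides 20 < 100, so 57 is not a primitive root.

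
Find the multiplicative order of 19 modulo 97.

ord(19) | φ(97) = 97 − 1 = 96 = 2^5 · 3.
Divisors of 96: 1, 2, 3, 4, 6, 8, 12, 16, 24, 32, 48, 96.
Compute 19^d (mod 97) for the divisors d until we hit 1:
19^1 ≡ 19
19^2 ≡ 70
19^3 ≡ 69
19^4 ≡ 50
19^6 ≡ 8
19^8 ≡ 75
19^12 ≡ 64
19^16 ≡ 96
19^24 ≡ 22
19^32 ≡ 1
The smallest such exponent is 32, so the order of 19 is 32.

32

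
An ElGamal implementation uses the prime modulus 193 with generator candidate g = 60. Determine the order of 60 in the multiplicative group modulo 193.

The order of 60 must divide φ(193) = 193 − 1 = 192 = 2^6 · 3.
Divisors of 192: 1, 2, 3, 4, 6, 8, 12, 16, 24, 32, 48, 64, 96, 192.
Test each divisor d:
60^1 ≡ 60 (mod 193)
60^2 ≡ 126 (mod 193)
60^3 ≡ 33 (mod 193)
60^4 ≡ 50 (mod 193)
60^6 ≡ 124 (mod 193)
60^8 ≡ 184 (mod 193)
60^12 ≡ 129 (mod 193)
60^16 ≡ 81 (mod 193)
60^24 ≡ 43 (mod 193)
60^32 ≡ 192 (mod 193)
60^48 ≡ 112 (mod 193)
60^64 ≡ 1 (mod 193) ✓
So ord_193(60) = 64.

64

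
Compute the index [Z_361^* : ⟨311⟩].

6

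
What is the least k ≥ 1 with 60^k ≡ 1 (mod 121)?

55

ord(60) | φ(121) = φ(11^2) = 11·(11−1) = 110 = 2 · 5 · 11.
Divisors of 110: 1, 2, 5, 10, 11, 22, 55, 110.
Test each divisor d:
60^1 ≡ 60
60^2 ≡ 91
60^5 ≡ 34
60^10 ≡ 67
60^11 ≡ 27
60^22 ≡ 3
60^55 ≡ 1
The smallest such exponent is 55, so the order of 60 is 55.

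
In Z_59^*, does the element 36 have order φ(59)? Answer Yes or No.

No

φ(59) = 59 − 1 = 58 = 2 · 29.
36 is a primitive root mod 59 iff 36^(φ(59)/q) ≢ 1 for every prime q | φ(59), i.e. q ∈ {2, 29}.
36^29 ≡ 1 (mod 59)  [q = 2: ≡ 1 ✗]
36^2 ≡ 57 (mod 59)  [q = 29: ≢ 1 ✓]
36^29 ≡ 1 shows ord(36) | 29, strictly less than φ(59); not a primitive root.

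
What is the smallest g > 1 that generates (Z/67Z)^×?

φ(67) = 67 − 1 = 66 = 2 · 3 · 11.
g is a primitive root iff g^(66/q) ≢ 1 (mod 67) for each prime q ∈ {2, 3, 11}.
g = 2: 2^33 ≡ 66; 2^22 ≡ 37; 2^6 ≡ 64 — none is 1, so 2 is a primitive root.
The smallest primitive root modulo 67 is 2.

2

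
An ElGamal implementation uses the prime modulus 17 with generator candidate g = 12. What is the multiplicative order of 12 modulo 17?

16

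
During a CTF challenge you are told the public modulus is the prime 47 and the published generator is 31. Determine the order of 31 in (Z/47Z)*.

By Lagrange's theorem, ord_47(31) divides φ(47) = 47 − 1 = 46 = 2 · 23.
Divisors of 46: 1, 2, 23, 46.
Test each divisor d:
31^1 ≡ 31 (mod 47)
31^2 ≡ 21 (mod 47)
31^23 ≡ 46 (mod 47)
31^46 ≡ 1 (mod 47) ✓
So ord_47(31) = 46.

46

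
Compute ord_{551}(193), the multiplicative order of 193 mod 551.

Since 193 ∈ (Z/551Z)^×, its order divides φ(551) = φ(19·29) = (19−1)·(29−1) = 18·28 = 504 = 2^3 · 3^2 · 7.
Divisors of 504: 1, 2, 3, 4, 6, 7, 8, 9, 12, 14, 18, 21, 24, 28, 36, 42, 56, 63, 72, 84, 126, 168, 252, 504.
Test each divisor d:
193^1 ≡ 193 (mod 551)
193^2 ≡ 332 (mod 551)
193^3 ≡ 160 (mod 551)
193^4 ≡ 24 (mod 551)
193^6 ≡ 254 (mod 551)
193^7 ≡ 534 (mod 551)
193^8 ≡ 25 (mod 551)
193^9 ≡ 417 (mod 551)
193^12 ≡ 49 (mod 551)
193^14 ≡ 289 (mod 551)
193^18 ≡ 324 (mod 551)
193^21 ≡ 46 (mod 551)
193^24 ≡ 197 (mod 551)
193^28 ≡ 320 (mod 551)
193^36 ≡ 286 (mod 551)
193^42 ≡ 463 (mod 551)
193^56 ≡ 465 (mod 551)
193^63 ≡ 360 (mod 551)
193^72 ≡ 248 (mod 551)
193^84 ≡ 30 (mod 551)
193^126 ≡ 115 (mod 551)
193^168 ≡ 349 (mod 551)
193^252 ≡ 1 (mod 551) ✓
The smallest such exponent is 252, so the order of 193 is 252.

252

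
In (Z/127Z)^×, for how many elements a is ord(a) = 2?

φ(127) = 127 − 1 = 126 = 2 · 3^2 · 7.
In a cyclic group of order 126, there are φ(d) elements of order d for each divisor d of 126, and zero for non-divisors.
2 | 126, and φ(2) = 2 − 1 = 1.

1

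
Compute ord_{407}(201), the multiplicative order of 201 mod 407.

45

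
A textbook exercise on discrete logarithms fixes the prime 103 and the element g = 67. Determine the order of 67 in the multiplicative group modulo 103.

By Lagrange's theorem, ord_103(67) divides φ(103) = 103 − 1 = 102 = 2 · 3 · 17.
Divisors of 102: 1, 2, 3, 6, 17, 34, 51, 102.
Compute 67^d (mod 103) for the divisors d until we hit 1:
67^1 ≡ 67
67^2 ≡ 60
67^3 ≡ 3
67^6 ≡ 9
67^17 ≡ 57
67^34 ≡ 56
67^51 ≡ 102
67^102 ≡ 1
Hence ord(67) = 102.

102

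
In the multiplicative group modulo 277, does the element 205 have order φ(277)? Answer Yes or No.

φ(277) = 277 − 1 = 276 = 2^2 · 3 · 23.
Test 205^(276/q) mod 277 for each prime factor q of 276:
205^138 ≡ 276 (mod 277)  [q = 2: ≢ 1 ✓]
205^92 ≡ 116 (mod 277)  [q = 3: ≢ 1 ✓]
205^12 ≡ 164 (mod 277)  [q = 23: ≢ 1 ✓]
None equal 1, so ord_277(205) = 276: 205 is a primitive root.

Yes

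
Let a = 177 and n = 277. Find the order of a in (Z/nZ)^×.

ord(177) | φ(277) = 277 − 1 = 276 = 2^2 · 3 · 23.
Divisors of 276: 1, 2, 3, 4, 6, 12, 23, 46, 69, 92, 138, 276.
Compute 177^d (mod 277) for the divisors d until we hit 1:
177^1 ≡ 177 (mod 277)
177^2 ≡ 28 (mod 277)
177^3 ≡ 247 (mod 277)
177^4 ≡ 230 (mod 277)
177^6 ≡ 69 (mod 277)
177^12 ≡ 52 (mod 277)
177^23 ≡ 117 (mod 277)
177^46 ≡ 116 (mod 277)
177^69 ≡ 276 (mod 277)
177^92 ≡ 160 (mod 277)
177^138 ≡ 1 (mod 277) ✓
Hence ord(177) = 138.

138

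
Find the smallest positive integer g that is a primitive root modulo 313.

10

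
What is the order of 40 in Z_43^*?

21

By Lagrange's theorem, ord_43(40) divides φ(43) = 43 − 1 = 42 = 2 · 3 · 7.
Divisors of 42: 1, 2, 3, 6, 7, 14, 21, 42.
Check 40^d mod 43 for each divisor in increasing order:
40^1 ≡ 40
40^2 ≡ 9
40^3 ≡ 16
40^6 ≡ 41
40^7 ≡ 6
40^14 ≡ 36
40^21 ≡ 1
So ord_43(40) = 21.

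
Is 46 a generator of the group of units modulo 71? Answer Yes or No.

No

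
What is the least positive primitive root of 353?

φ(353) = 353 − 1 = 352 = 2^5 · 11.
Test candidates g = 2, 3, … against the prime factors q ∈ {2, 11} of φ(353): g is a generator iff g^(352/q) ≢ 1 for every such q.
g = 2: 2^176 ≡ 1 — hits 1, so not a primitive root.
g = 3: 3^176 ≡ 352; 3^32 ≡ 140 — none is 1, so 3 is a primitive root.
Hence the least primitive root of 353 is 3.

3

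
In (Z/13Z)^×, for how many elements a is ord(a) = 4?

φ(13) = 13 − 1 = 12 = 2^2 · 3.
Since (Z/13Z)^× is cyclic of order 12, the number of elements of order d is φ(d) when d | 12 and 0 otherwise.
4 = 2^2 divides 12, and φ(4) = 2.

2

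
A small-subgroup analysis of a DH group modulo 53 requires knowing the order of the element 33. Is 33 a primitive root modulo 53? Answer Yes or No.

Yes

φ(53) = 53 − 1 = 52 = 2^2 · 13.
Test 33^(52/q) mod 53 for each prime factor q of 52:
33^26 ≡ 52 (mod 53)  [q = 2: ≢ 1 ✓]
33^4 ≡ 46 (mod 53)  [q = 13: ≢ 1 ✓]
All checks pass, so 33 has order 52 and is a primitive root modulo 53.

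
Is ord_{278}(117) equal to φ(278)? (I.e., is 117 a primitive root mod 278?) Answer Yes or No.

φ(278) = φ(2)·φ(139) = 1·138 = 138 = 2 · 3 · 23.
Test 117^(138/q) mod 278 for each prime factor q of 138:
117^69 ≡ 1 (mod 278)  [q = 2: ≡ 1 ✗]
117^46 ≡ 181 (mod 278)  [q = 3: ≢ 1 ✓]
117^6 ≡ 245 (mod 278)  [q = 23: ≢ 1 ✓]
Since 117^69 ≡ 1, the order of 117 divides 69 < 138, so 117 is not a primitive root.

No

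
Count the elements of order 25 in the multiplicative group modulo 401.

20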